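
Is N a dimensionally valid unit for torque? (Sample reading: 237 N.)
No

torque has SI base units: kg * m^2 / s^2
N does NOT reduce to kg * m^2 / s^2; a valid unit for torque would be e.g. N·m.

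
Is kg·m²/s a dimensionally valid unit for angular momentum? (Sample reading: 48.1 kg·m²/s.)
Yes

angular momentum has SI base units: kg * m^2 / s
kg·m²/s reduces to the same SI base units, so it is a valid unit for angular momentum.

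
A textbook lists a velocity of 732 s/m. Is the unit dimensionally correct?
No

velocity has SI base units: m / s
s/m does NOT reduce to m / s; a valid unit for velocity would be e.g. m/s.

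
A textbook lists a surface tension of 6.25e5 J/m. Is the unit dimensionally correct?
No

surface tension has SI base units: kg / s^2
J/m does NOT reduce to kg / s^2; a valid unit for surface tension would be e.g. N/m.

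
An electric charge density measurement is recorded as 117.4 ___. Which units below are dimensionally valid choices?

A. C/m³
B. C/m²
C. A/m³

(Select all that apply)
A

electric charge density has SI base units: A * s / m^3

Checking each option against A * s / m^3:
  A. C/m³: ✓ matches
  B. C/m²: ✗ does not match
  C. A/m³: ✗ does not match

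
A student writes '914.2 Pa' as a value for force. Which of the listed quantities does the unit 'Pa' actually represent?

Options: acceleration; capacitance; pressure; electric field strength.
pressure

force should have units dimensionally equivalent to kg * m / s^2 (e.g. N).
The given unit 'Pa' reduces to kg / (m * s^2). Of the listed options, that is the dimensionality of pressure.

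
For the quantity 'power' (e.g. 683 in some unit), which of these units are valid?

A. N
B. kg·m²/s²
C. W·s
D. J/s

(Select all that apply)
D

power has SI base units: kg * m^2 / s^3

Checking each option against kg * m^2 / s^3:
  A. N: ✗ does not match
  B. kg·m²/s²: ✗ does not match
  C. W·s: ✗ does not match
  D. J/s: ✓ matches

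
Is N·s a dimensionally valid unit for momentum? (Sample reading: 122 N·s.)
Yes

momentum has SI base units: kg * m / s
N·s reduces to the same SI base units, so it is a valid unit for momentum.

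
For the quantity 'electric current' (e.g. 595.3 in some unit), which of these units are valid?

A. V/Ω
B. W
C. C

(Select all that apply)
A

electric current has SI base units: A

Checking each option against A:
  A. V/Ω: ✓ matches
  B. W: ✗ does not match
  C. C: ✗ does not match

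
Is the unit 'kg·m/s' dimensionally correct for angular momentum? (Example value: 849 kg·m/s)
No

angular momentum has SI base units: kg * m^2 / s
kg·m/s does NOT reduce to kg * m^2 / s; a valid unit for angular momentum would be e.g. kg·m²/s.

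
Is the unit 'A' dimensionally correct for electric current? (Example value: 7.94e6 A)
Yes

electric current has SI base units: A
A reduces to the same SI base units, so it is a valid unit for electric current.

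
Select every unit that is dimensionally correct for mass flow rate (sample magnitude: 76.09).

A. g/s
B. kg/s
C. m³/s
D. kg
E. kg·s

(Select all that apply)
A, B

mass flow rate has SI base units: kg / s

Checking each option against kg / s:
  A. g/s: ✓ matches
  B. kg/s: ✓ matches
  C. m³/s: ✗ does not match
  D. kg: ✗ does not match
  E. kg·s: ✗ does not match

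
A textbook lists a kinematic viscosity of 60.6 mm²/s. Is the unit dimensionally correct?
Yes

kinematic viscosity has SI base units: m^2 / s
mm²/s reduces to the same SI base units, so it is a valid unit for kinematic viscosity.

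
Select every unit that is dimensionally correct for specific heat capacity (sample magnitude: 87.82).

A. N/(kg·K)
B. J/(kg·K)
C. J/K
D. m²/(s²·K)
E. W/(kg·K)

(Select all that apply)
B, D

specific heat capacity has SI base units: m^2 / (s^2 * K)

Checking each option against m^2 / (s^2 * K):
  A. N/(kg·K): ✗ does not match
  B. J/(kg·K): ✓ matches
  C. J/K: ✗ does not match
  D. m²/(s²·K): ✓ matches
  E. W/(kg·K): ✗ does not match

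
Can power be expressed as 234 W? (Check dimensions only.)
Yes

power has SI base units: kg * m^2 / s^3
W reduces to the same SI base units, so it is a valid unit for power.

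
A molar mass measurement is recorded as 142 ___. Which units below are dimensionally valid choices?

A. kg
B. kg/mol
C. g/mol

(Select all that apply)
B, C

molar mass has SI base units: kg / mol

Checking each option against kg / mol:
  A. kg: ✗ does not match
  B. kg/mol: ✓ matches
  C. g/mol: ✓ matches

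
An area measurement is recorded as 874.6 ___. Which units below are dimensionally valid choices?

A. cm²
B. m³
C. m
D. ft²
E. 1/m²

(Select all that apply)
A, D

area has SI base units: m^2

Checking each option against m^2:
  A. cm²: ✓ matches
  B. m³: ✗ does not match
  C. m: ✗ does not match
  D. ft²: ✓ matches
  E. 1/m²: ✗ does not match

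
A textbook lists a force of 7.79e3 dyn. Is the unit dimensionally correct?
Yes

force has SI base units: kg * m / s^2
dyn reduces to the same SI base units, so it is a valid unit for force.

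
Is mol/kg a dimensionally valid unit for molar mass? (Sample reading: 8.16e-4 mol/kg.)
No

molar mass has SI base units: kg / mol
mol/kg does NOT reduce to kg / mol; a valid unit for molar mass would be e.g. kg/mol.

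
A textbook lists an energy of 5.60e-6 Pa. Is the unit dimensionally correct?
No

energy has SI base units: kg * m^2 / s^2
Pa does NOT reduce to kg * m^2 / s^2; a valid unit for energy would be e.g. J.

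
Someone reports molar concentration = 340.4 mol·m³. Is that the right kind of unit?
No

molar concentration has SI base units: mol / m^3
mol·m³ does NOT reduce to mol / m^3; a valid unit for molar concentration would be e.g. mol/m³.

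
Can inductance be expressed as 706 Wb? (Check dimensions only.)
No

inductance has SI base units: kg * m^2 / (A^2 * s^2)
Wb does NOT reduce to kg * m^2 / (A^2 * s^2); a valid unit for inductance would be e.g. H.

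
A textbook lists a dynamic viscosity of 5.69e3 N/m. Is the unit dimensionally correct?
No

dynamic viscosity has SI base units: kg / (m * s)
N/m does NOT reduce to kg / (m * s); a valid unit for dynamic viscosity would be e.g. Pa·s.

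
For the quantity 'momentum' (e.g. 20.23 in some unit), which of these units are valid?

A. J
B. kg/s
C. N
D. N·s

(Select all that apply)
D

momentum has SI base units: kg * m / s

Checking each option against kg * m / s:
  A. J: ✗ does not match
  B. kg/s: ✗ does not match
  C. N: ✗ does not match
  D. N·s: ✓ matches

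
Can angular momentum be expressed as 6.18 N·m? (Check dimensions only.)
No

angular momentum has SI base units: kg * m^2 / s
N·m does NOT reduce to kg * m^2 / s; a valid unit for angular momentum would be e.g. kg·m²/s.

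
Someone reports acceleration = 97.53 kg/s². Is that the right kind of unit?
No

acceleration has SI base units: m / s^2
kg/s² does NOT reduce to m / s^2; a valid unit for acceleration would be e.g. m/s².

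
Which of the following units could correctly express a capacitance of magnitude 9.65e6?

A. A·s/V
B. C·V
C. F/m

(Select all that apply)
A

capacitance has SI base units: A^2 * s^4 / (kg * m^2)

Checking each option against A^2 * s^4 / (kg * m^2):
  A. A·s/V: ✓ matches
  B. C·V: ✗ does not match
  C. F/m: ✗ does not match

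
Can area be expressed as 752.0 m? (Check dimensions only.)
No

area has SI base units: m^2
m does NOT reduce to m^2; a valid unit for area would be e.g. m².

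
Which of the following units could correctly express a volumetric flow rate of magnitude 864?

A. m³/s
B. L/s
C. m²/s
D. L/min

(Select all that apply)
A, B, D

volumetric flow rate has SI base units: m^3 / s

Checking each option against m^3 / s:
  A. m³/s: ✓ matches
  B. L/s: ✓ matches
  C. m²/s: ✗ does not match
  D. L/min: ✓ matches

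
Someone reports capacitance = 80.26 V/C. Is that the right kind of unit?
No

capacitance has SI base units: A^2 * s^4 / (kg * m^2)
V/C does NOT reduce to A^2 * s^4 / (kg * m^2); a valid unit for capacitance would be e.g. F.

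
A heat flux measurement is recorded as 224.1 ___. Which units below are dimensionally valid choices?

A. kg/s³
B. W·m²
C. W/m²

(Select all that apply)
A, C

heat flux has SI base units: kg / s^3

Checking each option against kg / s^3:
  A. kg/s³: ✓ matches
  B. W·m²: ✗ does not match
  C. W/m²: ✓ matches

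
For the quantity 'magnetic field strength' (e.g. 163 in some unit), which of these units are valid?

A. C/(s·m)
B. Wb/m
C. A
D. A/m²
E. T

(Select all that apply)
A

magnetic field strength has SI base units: A / m

Checking each option against A / m:
  A. C/(s·m): ✓ matches
  B. Wb/m: ✗ does not match
  C. A: ✗ does not match
  D. A/m²: ✗ does not match
  E. T: ✗ does not match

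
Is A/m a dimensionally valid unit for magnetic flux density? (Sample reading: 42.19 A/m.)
No

magnetic flux density has SI base units: kg / (A * s^2)
A/m does NOT reduce to kg / (A * s^2); a valid unit for magnetic flux density would be e.g. T.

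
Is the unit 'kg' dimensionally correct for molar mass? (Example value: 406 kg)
No

molar mass has SI base units: kg / mol
kg does NOT reduce to kg / mol; a valid unit for molar mass would be e.g. kg/mol.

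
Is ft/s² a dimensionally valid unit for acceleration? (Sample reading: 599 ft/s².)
Yes

acceleration has SI base units: m / s^2
ft/s² reduces to the same SI base units, so it is a valid unit for acceleration.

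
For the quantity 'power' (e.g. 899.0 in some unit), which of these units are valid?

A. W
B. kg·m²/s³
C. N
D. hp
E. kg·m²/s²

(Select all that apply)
A, B, D

power has SI base units: kg * m^2 / s^3

Checking each option against kg * m^2 / s^3:
  A. W: ✓ matches
  B. kg·m²/s³: ✓ matches
  C. N: ✗ does not match
  D. hp: ✓ matches
  E. kg·m²/s²: ✗ does not match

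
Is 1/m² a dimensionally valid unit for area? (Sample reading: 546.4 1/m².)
No

area has SI base units: m^2
1/m² does NOT reduce to m^2; a valid unit for area would be e.g. m².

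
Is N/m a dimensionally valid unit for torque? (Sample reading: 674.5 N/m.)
No

torque has SI base units: kg * m^2 / s^2
N/m does NOT reduce to kg * m^2 / s^2; a valid unit for torque would be e.g. N·m.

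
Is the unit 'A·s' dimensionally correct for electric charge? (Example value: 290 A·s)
Yes

electric charge has SI base units: A * s
A·s reduces to the same SI base units, so it is a valid unit for electric charge.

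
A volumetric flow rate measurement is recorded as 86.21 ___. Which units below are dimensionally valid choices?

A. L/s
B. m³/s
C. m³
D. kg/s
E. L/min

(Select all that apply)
A, B, E

volumetric flow rate has SI base units: m^3 / s

Checking each option against m^3 / s:
  A. L/s: ✓ matches
  B. m³/s: ✓ matches
  C. m³: ✗ does not match
  D. kg/s: ✗ does not match
  E. L/min: ✓ matches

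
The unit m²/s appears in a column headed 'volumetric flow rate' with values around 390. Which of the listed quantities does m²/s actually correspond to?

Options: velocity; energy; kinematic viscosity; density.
kinematic viscosity

volumetric flow rate should have units dimensionally equivalent to m^3 / s (e.g. m³/s).
The given unit 'm²/s' reduces to m^2 / s. Of the listed options, that is the dimensionality of kinematic viscosity.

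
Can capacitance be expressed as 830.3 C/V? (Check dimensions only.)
Yes

capacitance has SI base units: A^2 * s^4 / (kg * m^2)
C/V reduces to the same SI base units, so it is a valid unit for capacitance.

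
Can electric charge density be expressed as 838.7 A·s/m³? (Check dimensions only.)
Yes

electric charge density has SI base units: A * s / m^3
A·s/m³ reduces to the same SI base units, so it is a valid unit for electric charge density.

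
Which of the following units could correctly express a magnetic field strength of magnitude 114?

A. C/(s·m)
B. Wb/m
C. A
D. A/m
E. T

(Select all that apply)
A, D

magnetic field strength has SI base units: A / m

Checking each option against A / m:
  A. C/(s·m): ✓ matches
  B. Wb/m: ✗ does not match
  C. A: ✗ does not match
  D. A/m: ✓ matches
  E. T: ✗ does not match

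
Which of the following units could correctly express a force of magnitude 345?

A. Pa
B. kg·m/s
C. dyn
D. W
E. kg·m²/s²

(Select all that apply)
C

force has SI base units: kg * m / s^2

Checking each option against kg * m / s^2:
  A. Pa: ✗ does not match
  B. kg·m/s: ✗ does not match
  C. dyn: ✓ matches
  D. W: ✗ does not match
  E. kg·m²/s²: ✗ does not match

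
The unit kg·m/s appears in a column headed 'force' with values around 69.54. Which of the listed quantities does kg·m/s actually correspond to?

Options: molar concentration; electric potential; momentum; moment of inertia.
momentum

force should have units dimensionally equivalent to kg * m / s^2 (e.g. N).
The given unit 'kg·m/s' reduces to kg * m / s. Of the listed options, that is the dimensionality of momentum.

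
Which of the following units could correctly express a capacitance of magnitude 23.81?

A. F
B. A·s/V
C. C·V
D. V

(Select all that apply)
A, B

capacitance has SI base units: A^2 * s^4 / (kg * m^2)

Checking each option against A^2 * s^4 / (kg * m^2):
  A. F: ✓ matches
  B. A·s/V: ✓ matches
  C. C·V: ✗ does not match
  D. V: ✗ does not match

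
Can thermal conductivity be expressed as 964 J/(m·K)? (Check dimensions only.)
No

thermal conductivity has SI base units: kg * m / (s^3 * K)
J/(m·K) does NOT reduce to kg * m / (s^3 * K); a valid unit for thermal conductivity would be e.g. W/(m·K).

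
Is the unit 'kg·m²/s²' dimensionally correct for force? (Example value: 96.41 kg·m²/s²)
No

force has SI base units: kg * m / s^2
kg·m²/s² does NOT reduce to kg * m / s^2; a valid unit for force would be e.g. N.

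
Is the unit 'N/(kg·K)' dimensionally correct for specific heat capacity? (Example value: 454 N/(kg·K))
No

specific heat capacity has SI base units: m^2 / (s^2 * K)
N/(kg·K) does NOT reduce to m^2 / (s^2 * K); a valid unit for specific heat capacity would be e.g. J/(kg·K).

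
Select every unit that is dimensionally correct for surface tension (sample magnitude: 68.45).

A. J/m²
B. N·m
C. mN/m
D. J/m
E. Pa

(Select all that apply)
A, C

surface tension has SI base units: kg / s^2

Checking each option against kg / s^2:
  A. J/m²: ✓ matches
  B. N·m: ✗ does not match
  C. mN/m: ✓ matches
  D. J/m: ✗ does not match
  E. Pa: ✗ does not match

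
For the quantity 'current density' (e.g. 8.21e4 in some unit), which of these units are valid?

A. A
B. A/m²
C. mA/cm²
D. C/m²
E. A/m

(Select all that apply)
B, C

current density has SI base units: A / m^2

Checking each option against A / m^2:
  A. A: ✗ does not match
  B. A/m²: ✓ matches
  C. mA/cm²: ✓ matches
  D. C/m²: ✗ does not match
  E. A/m: ✗ does not match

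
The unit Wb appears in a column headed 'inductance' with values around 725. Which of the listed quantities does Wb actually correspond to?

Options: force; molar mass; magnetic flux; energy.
magnetic flux

inductance should have units dimensionally equivalent to kg * m^2 / (A^2 * s^2) (e.g. H).
The given unit 'Wb' reduces to kg * m^2 / (A * s^2). Of the listed options, that is the dimensionality of magnetic flux.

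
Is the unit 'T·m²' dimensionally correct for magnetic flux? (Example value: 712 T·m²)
Yes

magnetic flux has SI base units: kg * m^2 / (A * s^2)
T·m² reduces to the same SI base units, so it is a valid unit for magnetic flux.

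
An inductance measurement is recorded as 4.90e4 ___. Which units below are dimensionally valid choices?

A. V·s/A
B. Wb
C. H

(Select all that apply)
A, C

inductance has SI base units: kg * m^2 / (A^2 * s^2)

Checking each option against kg * m^2 / (A^2 * s^2):
  A. V·s/A: ✓ matches
  B. Wb: ✗ does not match
  C. H: ✓ matches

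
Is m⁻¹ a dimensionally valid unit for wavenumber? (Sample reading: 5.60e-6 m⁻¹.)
Yes

wavenumber has SI base units: 1 / m
m⁻¹ reduces to the same SI base units, so it is a valid unit for wavenumber.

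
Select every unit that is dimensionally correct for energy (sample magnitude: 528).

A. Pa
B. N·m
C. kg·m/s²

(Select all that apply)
B

energy has SI base units: kg * m^2 / s^2

Checking each option against kg * m^2 / s^2:
  A. Pa: ✗ does not match
  B. N·m: ✓ matches
  C. kg·m/s²: ✗ does not match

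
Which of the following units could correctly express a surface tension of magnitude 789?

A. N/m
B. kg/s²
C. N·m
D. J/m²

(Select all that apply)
A, B, D

surface tension has SI base units: kg / s^2

Checking each option against kg / s^2:
  A. N/m: ✓ matches
  B. kg/s²: ✓ matches
  C. N·m: ✗ does not match
  D. J/m²: ✓ matches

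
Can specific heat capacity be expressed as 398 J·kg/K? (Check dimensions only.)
No

specific heat capacity has SI base units: m^2 / (s^2 * K)
J·kg/K does NOT reduce to m^2 / (s^2 * K); a valid unit for specific heat capacity would be e.g. J/(kg·K).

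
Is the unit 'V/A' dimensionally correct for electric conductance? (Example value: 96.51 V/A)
No

electric conductance has SI base units: A^2 * s^3 / (kg * m^2)
V/A does NOT reduce to A^2 * s^3 / (kg * m^2); a valid unit for electric conductance would be e.g. S.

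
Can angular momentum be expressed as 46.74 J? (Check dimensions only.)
No

angular momentum has SI base units: kg * m^2 / s
J does NOT reduce to kg * m^2 / s; a valid unit for angular momentum would be e.g. kg·m²/s.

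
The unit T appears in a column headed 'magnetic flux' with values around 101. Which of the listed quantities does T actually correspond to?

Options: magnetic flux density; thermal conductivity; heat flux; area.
magnetic flux density

magnetic flux should have units dimensionally equivalent to kg * m^2 / (A * s^2) (e.g. Wb).
The given unit 'T' reduces to kg / (A * s^2). Of the listed options, that is the dimensionality of magnetic flux density.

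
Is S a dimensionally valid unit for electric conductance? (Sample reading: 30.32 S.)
Yes

electric conductance has SI base units: A^2 * s^3 / (kg * m^2)
S reduces to the same SI base units, so it is a valid unit for electric conductance.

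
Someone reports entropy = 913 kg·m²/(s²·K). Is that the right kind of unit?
Yes

entropy has SI base units: kg * m^2 / (s^2 * K)
kg·m²/(s²·K) reduces to the same SI base units, so it is a valid unit for entropy.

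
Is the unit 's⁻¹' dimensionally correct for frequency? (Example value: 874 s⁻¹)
Yes

frequency has SI base units: 1 / s
s⁻¹ reduces to the same SI base units, so it is a valid unit for frequency.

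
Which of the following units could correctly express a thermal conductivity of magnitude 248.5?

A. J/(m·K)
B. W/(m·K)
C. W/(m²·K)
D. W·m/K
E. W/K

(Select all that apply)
B

thermal conductivity has SI base units: kg * m / (s^3 * K)

Checking each option against kg * m / (s^3 * K):
  A. J/(m·K): ✗ does not match
  B. W/(m·K): ✓ matches
  C. W/(m²·K): ✗ does not match
  D. W·m/K: ✗ does not match
  E. W/K: ✗ does not match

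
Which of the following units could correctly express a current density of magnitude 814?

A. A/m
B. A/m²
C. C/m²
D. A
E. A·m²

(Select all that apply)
B

current density has SI base units: A / m^2

Checking each option against A / m^2:
  A. A/m: ✗ does not match
  B. A/m²: ✓ matches
  C. C/m²: ✗ does not match
  D. A: ✗ does not match
  E. A·m²: ✗ does not match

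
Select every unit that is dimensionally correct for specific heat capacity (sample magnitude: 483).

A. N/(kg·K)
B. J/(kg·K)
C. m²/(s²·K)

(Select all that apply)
B, C

specific heat capacity has SI base units: m^2 / (s^2 * K)

Checking each option against m^2 / (s^2 * K):
  A. N/(kg·K): ✗ does not match
  B. J/(kg·K): ✓ matches
  C. m²/(s²·K): ✓ matches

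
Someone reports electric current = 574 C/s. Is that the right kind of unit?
Yes

electric current has SI base units: A
C/s reduces to the same SI base units, so it is a valid unit for electric current.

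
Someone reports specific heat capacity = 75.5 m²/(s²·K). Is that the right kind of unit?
Yes

specific heat capacity has SI base units: m^2 / (s^2 * K)
m²/(s²·K) reduces to the same SI base units, so it is a valid unit for specific heat capacity.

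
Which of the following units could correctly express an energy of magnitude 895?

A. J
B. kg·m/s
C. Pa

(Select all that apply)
A

energy has SI base units: kg * m^2 / s^2

Checking each option against kg * m^2 / s^2:
  A. J: ✓ matches
  B. kg·m/s: ✗ does not match
  C. Pa: ✗ does not match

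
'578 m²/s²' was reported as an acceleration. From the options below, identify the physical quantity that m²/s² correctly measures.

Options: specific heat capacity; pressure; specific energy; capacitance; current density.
specific energy

acceleration should have units dimensionally equivalent to m / s^2 (e.g. m/s²).
The given unit 'm²/s²' reduces to m^2 / s^2. Of the listed options, that is the dimensionality of specific energy.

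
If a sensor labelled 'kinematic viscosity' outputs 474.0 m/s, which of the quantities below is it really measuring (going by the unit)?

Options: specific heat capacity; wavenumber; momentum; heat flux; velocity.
velocity

kinematic viscosity should have units dimensionally equivalent to m^2 / s (e.g. m²/s).
The given unit 'm/s' reduces to m / s. Of the listed options, that is the dimensionality of velocity.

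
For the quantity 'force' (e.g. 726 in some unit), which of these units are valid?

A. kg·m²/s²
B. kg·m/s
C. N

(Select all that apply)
C

force has SI base units: kg * m / s^2

Checking each option against kg * m / s^2:
  A. kg·m²/s²: ✗ does not match
  B. kg·m/s: ✗ does not match
  C. N: ✓ matches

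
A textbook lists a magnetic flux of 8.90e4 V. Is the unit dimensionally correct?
No

magnetic flux has SI base units: kg * m^2 / (A * s^2)
V does NOT reduce to kg * m^2 / (A * s^2); a valid unit for magnetic flux would be e.g. Wb.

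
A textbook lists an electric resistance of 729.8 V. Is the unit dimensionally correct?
No

electric resistance has SI base units: kg * m^2 / (A^2 * s^3)
V does NOT reduce to kg * m^2 / (A^2 * s^3); a valid unit for electric resistance would be e.g. Ω.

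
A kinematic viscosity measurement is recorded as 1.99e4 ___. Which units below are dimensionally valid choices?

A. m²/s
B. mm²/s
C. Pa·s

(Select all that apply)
A, B

kinematic viscosity has SI base units: m^2 / s

Checking each option against m^2 / s:
  A. m²/s: ✓ matches
  B. mm²/s: ✓ matches
  C. Pa·s: ✗ does not match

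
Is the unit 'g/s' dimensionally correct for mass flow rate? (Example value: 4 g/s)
Yes

mass flow rate has SI base units: kg / s
g/s reduces to the same SI base units, so it is a valid unit for mass flow rate.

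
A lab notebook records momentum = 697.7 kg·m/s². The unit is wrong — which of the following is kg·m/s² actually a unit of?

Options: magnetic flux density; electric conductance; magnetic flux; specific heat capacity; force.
force

momentum should have units dimensionally equivalent to kg * m / s (e.g. kg·m/s).
The given unit 'kg·m/s²' reduces to kg * m / s^2. Of the listed options, that is the dimensionality of force.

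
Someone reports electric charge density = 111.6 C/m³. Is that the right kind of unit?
Yes

electric charge density has SI base units: A * s / m^3
C/m³ reduces to the same SI base units, so it is a valid unit for electric charge density.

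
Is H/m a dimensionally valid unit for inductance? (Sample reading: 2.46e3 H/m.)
No

inductance has SI base units: kg * m^2 / (A^2 * s^2)
H/m does NOT reduce to kg * m^2 / (A^2 * s^2); a valid unit for inductance would be e.g. H.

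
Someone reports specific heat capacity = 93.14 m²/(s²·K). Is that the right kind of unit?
Yes

specific heat capacity has SI base units: m^2 / (s^2 * K)
m²/(s²·K) reduces to the same SI base units, so it is a valid unit for specific heat capacity.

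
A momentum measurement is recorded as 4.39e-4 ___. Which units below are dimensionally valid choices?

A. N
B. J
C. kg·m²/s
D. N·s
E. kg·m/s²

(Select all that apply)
D

momentum has SI base units: kg * m / s

Checking each option against kg * m / s:
  A. N: ✗ does not match
  B. J: ✗ does not match
  C. kg·m²/s: ✗ does not match
  D. N·s: ✓ matches
  E. kg·m/s²: ✗ does not match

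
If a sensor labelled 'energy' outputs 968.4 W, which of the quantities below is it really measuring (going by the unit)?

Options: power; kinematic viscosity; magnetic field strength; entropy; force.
power

energy should have units dimensionally equivalent to kg * m^2 / s^2 (e.g. J).
The given unit 'W' reduces to kg * m^2 / s^3. Of the listed options, that is the dimensionality of power.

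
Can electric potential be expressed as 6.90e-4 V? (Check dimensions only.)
Yes

electric potential has SI base units: kg * m^2 / (A * s^3)
V reduces to the same SI base units, so it is a valid unit for electric potential.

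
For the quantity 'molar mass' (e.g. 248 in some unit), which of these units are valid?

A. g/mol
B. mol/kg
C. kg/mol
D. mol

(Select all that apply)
A, C

molar mass has SI base units: kg / mol

Checking each option against kg / mol:
  A. g/mol: ✓ matches
  B. mol/kg: ✗ does not match
  C. kg/mol: ✓ matches
  D. mol: ✗ does not match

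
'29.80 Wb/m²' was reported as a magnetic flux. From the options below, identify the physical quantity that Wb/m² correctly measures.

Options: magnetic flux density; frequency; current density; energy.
magnetic flux density

magnetic flux should have units dimensionally equivalent to kg * m^2 / (A * s^2) (e.g. Wb).
The given unit 'Wb/m²' reduces to kg / (A * s^2). Of the listed options, that is the dimensionality of magnetic flux density.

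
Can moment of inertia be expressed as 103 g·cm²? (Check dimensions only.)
Yes

moment of inertia has SI base units: kg * m^2
g·cm² reduces to the same SI base units, so it is a valid unit for moment of inertia.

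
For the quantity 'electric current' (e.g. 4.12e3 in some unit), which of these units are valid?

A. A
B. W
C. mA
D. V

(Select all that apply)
A, C

electric current has SI base units: A

Checking each option against A:
  A. A: ✓ matches
  B. W: ✗ does not match
  C. mA: ✓ matches
  D. V: ✗ does not match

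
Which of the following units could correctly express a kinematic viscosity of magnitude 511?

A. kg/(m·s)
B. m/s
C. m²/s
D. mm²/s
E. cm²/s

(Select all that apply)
C, D, E

kinematic viscosity has SI base units: m^2 / s

Checking each option against m^2 / s:
  A. kg/(m·s): ✗ does not match
  B. m/s: ✗ does not match
  C. m²/s: ✓ matches
  D. mm²/s: ✓ matches
  E. cm²/s: ✓ matches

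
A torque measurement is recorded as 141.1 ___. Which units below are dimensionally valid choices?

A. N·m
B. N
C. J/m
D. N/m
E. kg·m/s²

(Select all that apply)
A

torque has SI base units: kg * m^2 / s^2

Checking each option against kg * m^2 / s^2:
  A. N·m: ✓ matches
  B. N: ✗ does not match
  C. J/m: ✗ does not match
  D. N/m: ✗ does not match
  E. kg·m/s²: ✗ does not match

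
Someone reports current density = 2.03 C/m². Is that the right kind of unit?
No

current density has SI base units: A / m^2
C/m² does NOT reduce to A / m^2; a valid unit for current density would be e.g. A/m².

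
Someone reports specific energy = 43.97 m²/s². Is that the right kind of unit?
Yes

specific energy has SI base units: m^2 / s^2
m²/s² reduces to the same SI base units, so it is a valid unit for specific energy.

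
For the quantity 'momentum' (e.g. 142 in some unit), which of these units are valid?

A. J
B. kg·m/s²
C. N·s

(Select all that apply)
C

momentum has SI base units: kg * m / s

Checking each option against kg * m / s:
  A. J: ✗ does not match
  B. kg·m/s²: ✗ does not match
  C. N·s: ✓ matches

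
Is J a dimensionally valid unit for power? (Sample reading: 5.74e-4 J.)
No

power has SI base units: kg * m^2 / s^3
J does NOT reduce to kg * m^2 / s^3; a valid unit for power would be e.g. W.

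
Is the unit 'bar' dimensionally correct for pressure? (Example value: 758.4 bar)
Yes

pressure has SI base units: kg / (m * s^2)
bar reduces to the same SI base units, so it is a valid unit for pressure.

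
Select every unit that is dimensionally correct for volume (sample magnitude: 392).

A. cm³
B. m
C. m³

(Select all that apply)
A, C

volume has SI base units: m^3

Checking each option against m^3:
  A. cm³: ✓ matches
  B. m: ✗ does not match
  C. m³: ✓ matches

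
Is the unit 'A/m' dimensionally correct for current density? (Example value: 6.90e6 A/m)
No

current density has SI base units: A / m^2
A/m does NOT reduce to A / m^2; a valid unit for current density would be e.g. A/m².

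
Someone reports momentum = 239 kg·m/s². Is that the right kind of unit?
No

momentum has SI base units: kg * m / s
kg·m/s² does NOT reduce to kg * m / s; a valid unit for momentum would be e.g. kg·m/s.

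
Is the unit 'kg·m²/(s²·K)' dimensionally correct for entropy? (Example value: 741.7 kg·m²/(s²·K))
Yes

entropy has SI base units: kg * m^2 / (s^2 * K)
kg·m²/(s²·K) reduces to the same SI base units, so it is a valid unit for entropy.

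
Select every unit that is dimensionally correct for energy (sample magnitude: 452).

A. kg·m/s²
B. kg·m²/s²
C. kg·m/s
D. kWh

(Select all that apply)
B, D

energy has SI base units: kg * m^2 / s^2

Checking each option against kg * m^2 / s^2:
  A. kg·m/s²: ✗ does not match
  B. kg·m²/s²: ✓ matches
  C. kg·m/s: ✗ does not match
  D. kWh: ✓ matches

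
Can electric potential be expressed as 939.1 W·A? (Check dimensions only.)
No

electric potential has SI base units: kg * m^2 / (A * s^3)
W·A does NOT reduce to kg * m^2 / (A * s^3); a valid unit for electric potential would be e.g. V.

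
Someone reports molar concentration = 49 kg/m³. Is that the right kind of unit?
No

molar concentration has SI base units: mol / m^3
kg/m³ does NOT reduce to mol / m^3; a valid unit for molar concentration would be e.g. mol/m³.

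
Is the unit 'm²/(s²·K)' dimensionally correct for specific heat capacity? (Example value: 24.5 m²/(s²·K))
Yes

specific heat capacity has SI base units: m^2 / (s^2 * K)
m²/(s²·K) reduces to the same SI base units, so it is a valid unit for specific heat capacity.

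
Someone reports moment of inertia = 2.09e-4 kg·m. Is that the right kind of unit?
No

moment of inertia has SI base units: kg * m^2
kg·m does NOT reduce to kg * m^2; a valid unit for moment of inertia would be e.g. kg·m².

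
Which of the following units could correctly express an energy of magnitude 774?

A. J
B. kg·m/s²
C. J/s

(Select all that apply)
A

energy has SI base units: kg * m^2 / s^2

Checking each option against kg * m^2 / s^2:
  A. J: ✓ matches
  B. kg·m/s²: ✗ does not match
  C. J/s: ✗ does not match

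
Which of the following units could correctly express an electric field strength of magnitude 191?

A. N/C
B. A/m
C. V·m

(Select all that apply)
A

electric field strength has SI base units: kg * m / (A * s^3)

Checking each option against kg * m / (A * s^3):
  A. N/C: ✓ matches
  B. A/m: ✗ does not match
  C. V·m: ✗ does not match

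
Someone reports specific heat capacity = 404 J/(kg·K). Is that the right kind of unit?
Yes

specific heat capacity has SI base units: m^2 / (s^2 * K)
J/(kg·K) reduces to the same SI base units, so it is a valid unit for specific heat capacity.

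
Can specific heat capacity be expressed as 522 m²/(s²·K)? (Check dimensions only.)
Yes

specific heat capacity has SI base units: m^2 / (s^2 * K)
m²/(s²·K) reduces to the same SI base units, so it is a valid unit for specific heat capacity.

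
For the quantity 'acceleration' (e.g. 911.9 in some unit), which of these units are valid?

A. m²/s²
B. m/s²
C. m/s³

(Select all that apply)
B

acceleration has SI base units: m / s^2

Checking each option against m / s^2:
  A. m²/s²: ✗ does not match
  B. m/s²: ✓ matches
  C. m/s³: ✗ does not match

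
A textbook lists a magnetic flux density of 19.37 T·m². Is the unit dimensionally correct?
No

magnetic flux density has SI base units: kg / (A * s^2)
T·m² does NOT reduce to kg / (A * s^2); a valid unit for magnetic flux density would be e.g. T.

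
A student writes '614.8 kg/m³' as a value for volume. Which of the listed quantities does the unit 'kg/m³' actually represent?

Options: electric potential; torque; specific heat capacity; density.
density

volume should have units dimensionally equivalent to m^3 (e.g. m³).
The given unit 'kg/m³' reduces to kg / m^3. Of the listed options, that is the dimensionality of density.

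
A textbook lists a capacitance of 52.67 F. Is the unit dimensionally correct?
Yes

capacitance has SI base units: A^2 * s^4 / (kg * m^2)
F reduces to the same SI base units, so it is a valid unit for capacitance.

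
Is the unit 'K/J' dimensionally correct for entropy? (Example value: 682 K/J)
No

entropy has SI base units: kg * m^2 / (s^2 * K)
K/J does NOT reduce to kg * m^2 / (s^2 * K); a valid unit for entropy would be e.g. J/K.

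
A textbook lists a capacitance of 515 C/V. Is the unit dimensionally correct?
Yes

capacitance has SI base units: A^2 * s^4 / (kg * m^2)
C/V reduces to the same SI base units, so it is a valid unit for capacitance.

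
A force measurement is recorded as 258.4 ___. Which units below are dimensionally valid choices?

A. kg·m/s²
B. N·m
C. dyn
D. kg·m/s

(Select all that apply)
A, C

force has SI base units: kg * m / s^2

Checking each option against kg * m / s^2:
  A. kg·m/s²: ✓ matches
  B. N·m: ✗ does not match
  C. dyn: ✓ matches
  D. kg·m/s: ✗ does not match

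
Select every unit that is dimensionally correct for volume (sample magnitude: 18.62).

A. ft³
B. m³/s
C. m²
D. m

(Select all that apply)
A

volume has SI base units: m^3

Checking each option against m^3:
  A. ft³: ✓ matches
  B. m³/s: ✗ does not match
  C. m²: ✗ does not match
  D. m: ✗ does not match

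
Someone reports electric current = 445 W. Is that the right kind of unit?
No

electric current has SI base units: A
W does NOT reduce to A; a valid unit for electric current would be e.g. A.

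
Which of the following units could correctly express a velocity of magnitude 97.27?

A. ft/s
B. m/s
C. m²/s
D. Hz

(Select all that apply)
A, B

velocity has SI base units: m / s

Checking each option against m / s:
  A. ft/s: ✓ matches
  B. m/s: ✓ matches
  C. m²/s: ✗ does not match
  D. Hz: ✗ does not match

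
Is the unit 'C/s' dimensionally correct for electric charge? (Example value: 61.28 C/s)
No

electric charge has SI base units: A * s
C/s does NOT reduce to A * s; a valid unit for electric charge would be e.g. C.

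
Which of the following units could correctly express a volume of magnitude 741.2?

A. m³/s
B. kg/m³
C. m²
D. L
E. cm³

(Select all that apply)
D, E

volume has SI base units: m^3

Checking each option against m^3:
  A. m³/s: ✗ does not match
  B. kg/m³: ✗ does not match
  C. m²: ✗ does not match
  D. L: ✓ matches
  E. cm³: ✓ matches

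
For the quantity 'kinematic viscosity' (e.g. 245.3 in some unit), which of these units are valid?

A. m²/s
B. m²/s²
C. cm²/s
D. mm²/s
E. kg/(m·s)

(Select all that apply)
A, C, D

kinematic viscosity has SI base units: m^2 / s

Checking each option against m^2 / s:
  A. m²/s: ✓ matches
  B. m²/s²: ✗ does not match
  C. cm²/s: ✓ matches
  D. mm²/s: ✓ matches
  E. kg/(m·s): ✗ does not match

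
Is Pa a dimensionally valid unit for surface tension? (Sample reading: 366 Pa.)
No

surface tension has SI base units: kg / s^2
Pa does NOT reduce to kg / s^2; a valid unit for surface tension would be e.g. N/m.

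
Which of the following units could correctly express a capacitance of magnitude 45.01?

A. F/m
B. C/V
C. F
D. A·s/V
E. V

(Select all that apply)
B, C, D

capacitance has SI base units: A^2 * s^4 / (kg * m^2)

Checking each option against A^2 * s^4 / (kg * m^2):
  A. F/m: ✗ does not match
  B. C/V: ✓ matches
  C. F: ✓ matches
  D. A·s/V: ✓ matches
  E. V: ✗ does not match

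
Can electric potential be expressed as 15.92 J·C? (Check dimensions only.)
No

electric potential has SI base units: kg * m^2 / (A * s^3)
J·C does NOT reduce to kg * m^2 / (A * s^3); a valid unit for electric potential would be e.g. V.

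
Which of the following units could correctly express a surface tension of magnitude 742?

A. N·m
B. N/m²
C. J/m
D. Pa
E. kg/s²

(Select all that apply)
E

surface tension has SI base units: kg / s^2

Checking each option against kg / s^2:
  A. N·m: ✗ does not match
  B. N/m²: ✗ does not match
  C. J/m: ✗ does not match
  D. Pa: ✗ does not match
  E. kg/s²: ✓ matches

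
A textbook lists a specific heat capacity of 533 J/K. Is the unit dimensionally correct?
No

specific heat capacity has SI base units: m^2 / (s^2 * K)
J/K does NOT reduce to m^2 / (s^2 * K); a valid unit for specific heat capacity would be e.g. J/(kg·K).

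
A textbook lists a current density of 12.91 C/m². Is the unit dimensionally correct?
No

current density has SI base units: A / m^2
C/m² does NOT reduce to A / m^2; a valid unit for current density would be e.g. A/m².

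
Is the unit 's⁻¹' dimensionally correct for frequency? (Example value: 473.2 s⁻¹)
Yes

frequency has SI base units: 1 / s
s⁻¹ reduces to the same SI base units, so it is a valid unit for frequency.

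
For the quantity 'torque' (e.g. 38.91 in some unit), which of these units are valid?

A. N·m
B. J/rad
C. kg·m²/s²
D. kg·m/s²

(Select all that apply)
A, B, C

torque has SI base units: kg * m^2 / s^2

Checking each option against kg * m^2 / s^2:
  A. N·m: ✓ matches
  B. J/rad: ✓ matches
  C. kg·m²/s²: ✓ matches
  D. kg·m/s²: ✗ does not match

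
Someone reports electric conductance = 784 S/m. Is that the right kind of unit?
No

electric conductance has SI base units: A^2 * s^3 / (kg * m^2)
S/m does NOT reduce to A^2 * s^3 / (kg * m^2); a valid unit for electric conductance would be e.g. S.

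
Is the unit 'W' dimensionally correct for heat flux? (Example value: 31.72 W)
No

heat flux has SI base units: kg / s^3
W does NOT reduce to kg / s^3; a valid unit for heat flux would be e.g. W/m².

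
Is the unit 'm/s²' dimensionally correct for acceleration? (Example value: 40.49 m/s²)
Yes

acceleration has SI base units: m / s^2
m/s² reduces to the same SI base units, so it is a valid unit for acceleration.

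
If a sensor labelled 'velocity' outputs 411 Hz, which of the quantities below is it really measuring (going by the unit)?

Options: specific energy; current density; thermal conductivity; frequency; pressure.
frequency

velocity should have units dimensionally equivalent to m / s (e.g. m/s).
The given unit 'Hz' reduces to 1 / s. Of the listed options, that is the dimensionality of frequency.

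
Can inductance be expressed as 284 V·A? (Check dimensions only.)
No

inductance has SI base units: kg * m^2 / (A^2 * s^2)
V·A does NOT reduce to kg * m^2 / (A^2 * s^2); a valid unit for inductance would be e.g. H.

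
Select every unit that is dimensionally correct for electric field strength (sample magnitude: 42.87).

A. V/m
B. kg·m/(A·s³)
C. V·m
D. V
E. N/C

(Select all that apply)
A, B, E

electric field strength has SI base units: kg * m / (A * s^3)

Checking each option against kg * m / (A * s^3):
  A. V/m: ✓ matches
  B. kg·m/(A·s³): ✓ matches
  C. V·m: ✗ does not match
  D. V: ✗ does not match
  E. N/C: ✓ matches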